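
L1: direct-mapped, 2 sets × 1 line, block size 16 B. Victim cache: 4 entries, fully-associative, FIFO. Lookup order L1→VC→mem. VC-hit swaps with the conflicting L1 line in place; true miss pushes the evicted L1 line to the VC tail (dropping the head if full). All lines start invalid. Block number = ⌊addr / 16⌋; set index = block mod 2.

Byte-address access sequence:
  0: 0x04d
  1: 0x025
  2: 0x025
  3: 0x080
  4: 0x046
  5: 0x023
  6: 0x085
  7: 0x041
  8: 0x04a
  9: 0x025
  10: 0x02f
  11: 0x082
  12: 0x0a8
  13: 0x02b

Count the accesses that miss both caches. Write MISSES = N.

#0 0x4d→b4/s0 MISS; vc=[]
#1 0x25→b2/s0 MISS; vc=[4]
#2 0x25→b2/s0 L1-HIT; vc=[4]
#3 0x80→b8/s0 MISS; vc=[4,2]
#4 0x46→b4/s0 VC-HIT; vc=[8,2]
#5 0x23→b2/s0 VC-HIT; vc=[8,4]
#6 0x85→b8/s0 VC-HIT; vc=[2,4]
#7 0x41→b4/s0 VC-HIT; vc=[2,8]
#8 0x4a→b4/s0 L1-HIT; vc=[2,8]
#9 0x25→b2/s0 VC-HIT; vc=[4,8]
#10 0x2f→b2/s0 L1-HIT; vc=[4,8]
#11 0x82→b8/s0 VC-HIT; vc=[4,2]
#12 0xa8→b10/s0 MISS; vc=[4,2,8]
#13 0x2b→b2/s0 VC-HIT; vc=[4,10,8]

MISSES = 4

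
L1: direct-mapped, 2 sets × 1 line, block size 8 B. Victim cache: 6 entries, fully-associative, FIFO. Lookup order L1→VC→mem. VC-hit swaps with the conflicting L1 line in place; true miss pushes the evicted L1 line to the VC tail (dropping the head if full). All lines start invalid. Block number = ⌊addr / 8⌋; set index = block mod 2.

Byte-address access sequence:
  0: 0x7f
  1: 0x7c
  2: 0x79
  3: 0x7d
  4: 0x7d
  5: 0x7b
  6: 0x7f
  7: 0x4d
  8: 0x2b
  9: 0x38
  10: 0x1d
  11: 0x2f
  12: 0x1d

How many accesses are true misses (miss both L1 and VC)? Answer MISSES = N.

MISSES = 5

  [0] addr=0x7f blk=15 s=1: MISS | VC []
  [1] addr=0x7c blk=15 s=1: L1-HIT | VC []
  [2] addr=0x79 blk=15 s=1: L1-HIT | VC []
  [3] addr=0x7d blk=15 s=1: L1-HIT | VC []
  [4] addr=0x7d blk=15 s=1: L1-HIT | VC []
  [5] addr=0x7b blk=15 s=1: L1-HIT | VC []
  [6] addr=0x7f blk=15 s=1: L1-HIT | VC []
  [7] addr=0x4d blk=9 s=1: MISS | VC [15]
  [8] addr=0x2b blk=5 s=1: MISS | VC [15, 9]
  [9] addr=0x38 blk=7 s=1: MISS | VC [15, 9, 5]
  [10] addr=0x1d blk=3 s=1: MISS | VC [15, 9, 5, 7]
  [11] addr=0x2f blk=5 s=1: VC-HIT | VC [15, 9, 3, 7]
  [12] addr=0x1d blk=3 s=1: VC-HIT | VC [15, 9, 5, 7]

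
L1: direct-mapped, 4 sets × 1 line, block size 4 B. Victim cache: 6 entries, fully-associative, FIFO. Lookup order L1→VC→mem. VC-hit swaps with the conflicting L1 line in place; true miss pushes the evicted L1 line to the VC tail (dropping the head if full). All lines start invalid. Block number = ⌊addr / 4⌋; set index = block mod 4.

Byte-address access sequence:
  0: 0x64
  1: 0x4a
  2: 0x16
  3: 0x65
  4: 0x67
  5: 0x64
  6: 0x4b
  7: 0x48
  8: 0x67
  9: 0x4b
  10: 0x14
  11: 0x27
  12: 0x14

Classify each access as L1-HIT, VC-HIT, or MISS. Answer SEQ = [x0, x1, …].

SEQ = [MISS, MISS, MISS, VC-HIT, L1-HIT, L1-HIT, L1-HIT, L1-HIT, L1-HIT, L1-HIT, VC-HIT, MISS, VC-HIT]

  [0] addr=0x64 blk=25 s=1: MISS | VC []
  [1] addr=0x4a blk=18 s=2: MISS | VC []
  [2] addr=0x16 blk=5 s=1: MISS | VC [25]
  [3] addr=0x65 blk=25 s=1: VC-HIT | VC [5]
  [4] addr=0x67 blk=25 s=1: L1-HIT | VC [5]
  [5] addr=0x64 blk=25 s=1: L1-HIT | VC [5]
  [6] addr=0x4b blk=18 s=2: L1-HIT | VC [5]
  [7] addr=0x48 blk=18 s=2: L1-HIT | VC [5]
  [8] addr=0x67 blk=25 s=1: L1-HIT | VC [5]
  [9] addr=0x4b blk=18 s=2: L1-HIT | VC [5]
  [10] addr=0x14 blk=5 s=1: VC-HIT | VC [25]
  [11] addr=0x27 blk=9 s=1: MISS | VC [25, 5]
  [12] addr=0x14 blk=5 s=1: VC-HIT | VC [25, 9]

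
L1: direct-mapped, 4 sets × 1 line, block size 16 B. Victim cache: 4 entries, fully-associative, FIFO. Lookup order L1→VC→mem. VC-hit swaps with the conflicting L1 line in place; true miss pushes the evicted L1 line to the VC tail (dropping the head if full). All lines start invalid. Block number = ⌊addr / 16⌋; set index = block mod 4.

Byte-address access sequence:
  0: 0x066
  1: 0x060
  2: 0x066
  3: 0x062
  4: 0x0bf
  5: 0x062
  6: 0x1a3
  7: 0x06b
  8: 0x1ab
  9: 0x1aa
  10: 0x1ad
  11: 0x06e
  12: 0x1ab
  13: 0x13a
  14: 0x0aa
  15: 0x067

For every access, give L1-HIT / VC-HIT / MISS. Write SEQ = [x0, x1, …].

SEQ = [MISS, L1-HIT, L1-HIT, L1-HIT, MISS, L1-HIT, MISS, VC-HIT, VC-HIT, L1-HIT, L1-HIT, VC-HIT, VC-HIT, MISS, MISS, VC-HIT]

0: 0x66 (blk 6, set 2) → MISS  vc=[]
1: 0x60 (blk 6, set 2) → L1-HIT  vc=[]
2: 0x66 (blk 6, set 2) → L1-HIT  vc=[]
3: 0x62 (blk 6, set 2) → L1-HIT  vc=[]
4: 0xbf (blk 11, set 3) → MISS  vc=[]
5: 0x62 (blk 6, set 2) → L1-HIT  vc=[]
6: 0x1a3 (blk 26, set 2) → MISS  vc=[6]
7: 0x6b (blk 6, set 2) → VC-HIT  vc=[26]
8: 0x1ab (blk 26, set 2) → VC-HIT  vc=[6]
9: 0x1aa (blk 26, set 2) → L1-HIT  vc=[6]
10: 0x1ad (blk 26, set 2) → L1-HIT  vc=[6]
11: 0x6e (blk 6, set 2) → VC-HIT  vc=[26]
12: 0x1ab (blk 26, set 2) → VC-HIT  vc=[6]
13: 0x13a (blk 19, set 3) → MISS  vc=[6, 11]
14: 0xaa (blk 10, set 2) → MISS  vc=[6, 11, 26]
15: 0x67 (blk 6, set 2) → VC-HIT  vc=[10, 11, 26]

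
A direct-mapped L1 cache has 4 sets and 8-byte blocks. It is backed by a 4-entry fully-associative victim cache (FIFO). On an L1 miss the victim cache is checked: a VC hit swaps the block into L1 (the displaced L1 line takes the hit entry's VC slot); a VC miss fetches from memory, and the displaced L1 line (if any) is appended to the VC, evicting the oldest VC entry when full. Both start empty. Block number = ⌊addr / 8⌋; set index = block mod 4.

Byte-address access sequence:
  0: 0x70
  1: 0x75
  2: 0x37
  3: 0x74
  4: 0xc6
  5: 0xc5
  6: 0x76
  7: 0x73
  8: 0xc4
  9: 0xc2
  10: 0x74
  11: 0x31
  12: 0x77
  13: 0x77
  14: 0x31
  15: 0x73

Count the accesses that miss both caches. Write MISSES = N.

  [0] addr=0x70 blk=14 s=2: MISS | VC []
  [1] addr=0x75 blk=14 s=2: L1-HIT | VC []
  [2] addr=0x37 blk=6 s=2: MISS | VC [14]
  [3] addr=0x74 blk=14 s=2: VC-HIT | VC [6]
  [4] addr=0xc6 blk=24 s=0: MISS | VC [6]
  [5] addr=0xc5 blk=24 s=0: L1-HIT | VC [6]
  [6] addr=0x76 blk=14 s=2: L1-HIT | VC [6]
  [7] addr=0x73 blk=14 s=2: L1-HIT | VC [6]
  [8] addr=0xc4 blk=24 s=0: L1-HIT | VC [6]
  [9] addr=0xc2 blk=24 s=0: L1-HIT | VC [6]
  [10] addr=0x74 blk=14 s=2: L1-HIT | VC [6]
  [11] addr=0x31 blk=6 s=2: VC-HIT | VC [14]
  [12] addr=0x77 blk=14 s=2: VC-HIT | VC [6]
  [13] addr=0x77 blk=14 s=2: L1-HIT | VC [6]
  [14] addr=0x31 blk=6 s=2: VC-HIT | VC [14]
  [15] addr=0x73 blk=14 s=2: VC-HIT | VC [6]

MISSES = 3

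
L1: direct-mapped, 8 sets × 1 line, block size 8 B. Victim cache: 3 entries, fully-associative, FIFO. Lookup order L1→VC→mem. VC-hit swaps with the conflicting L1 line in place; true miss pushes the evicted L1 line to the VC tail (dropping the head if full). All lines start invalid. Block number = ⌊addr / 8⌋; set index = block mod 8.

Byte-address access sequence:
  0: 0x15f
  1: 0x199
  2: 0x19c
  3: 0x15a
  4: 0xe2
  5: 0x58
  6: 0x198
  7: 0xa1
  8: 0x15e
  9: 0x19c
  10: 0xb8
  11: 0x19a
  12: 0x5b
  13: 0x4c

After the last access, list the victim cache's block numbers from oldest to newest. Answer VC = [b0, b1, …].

#0 0x15f→b43/s3 MISS; vc=[]
#1 0x199→b51/s3 MISS; vc=[43]
#2 0x19c→b51/s3 L1-HIT; vc=[43]
#3 0x15a→b43/s3 VC-HIT; vc=[51]
#4 0xe2→b28/s4 MISS; vc=[51]
#5 0x58→b11/s3 MISS; vc=[51,43]
#6 0x198→b51/s3 VC-HIT; vc=[11,43]
#7 0xa1→b20/s4 MISS; vc=[11,43,28]
#8 0x15e→b43/s3 VC-HIT; vc=[11,51,28]
#9 0x19c→b51/s3 VC-HIT; vc=[11,43,28]
#10 0xb8→b23/s7 MISS; vc=[11,43,28]
#11 0x19a→b51/s3 L1-HIT; vc=[11,43,28]
#12 0x5b→b11/s3 VC-HIT; vc=[51,43,28]
#13 0x4c→b9/s1 MISS; vc=[51,43,28]

VC = [51, 43, 28]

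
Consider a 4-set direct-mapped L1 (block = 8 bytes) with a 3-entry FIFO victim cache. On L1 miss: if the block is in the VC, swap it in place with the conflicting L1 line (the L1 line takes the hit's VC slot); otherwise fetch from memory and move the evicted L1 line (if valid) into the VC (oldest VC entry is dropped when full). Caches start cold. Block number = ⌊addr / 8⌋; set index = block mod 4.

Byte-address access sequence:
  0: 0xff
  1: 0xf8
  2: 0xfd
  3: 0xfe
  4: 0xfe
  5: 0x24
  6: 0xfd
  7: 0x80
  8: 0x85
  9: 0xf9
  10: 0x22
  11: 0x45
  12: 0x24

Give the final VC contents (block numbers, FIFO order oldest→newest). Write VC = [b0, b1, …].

#0 0xff→b31/s3 MISS; vc=[]
#1 0xf8→b31/s3 L1-HIT; vc=[]
#2 0xfd→b31/s3 L1-HIT; vc=[]
#3 0xfe→b31/s3 L1-HIT; vc=[]
#4 0xfe→b31/s3 L1-HIT; vc=[]
#5 0x24→b4/s0 MISS; vc=[]
#6 0xfd→b31/s3 L1-HIT; vc=[]
#7 0x80→b16/s0 MISS; vc=[4]
#8 0x85→b16/s0 L1-HIT; vc=[4]
#9 0xf9→b31/s3 L1-HIT; vc=[4]
#10 0x22→b4/s0 VC-HIT; vc=[16]
#11 0x45→b8/s0 MISS; vc=[16,4]
#12 0x24→b4/s0 VC-HIT; vc=[16,8]

VC = [16, 8]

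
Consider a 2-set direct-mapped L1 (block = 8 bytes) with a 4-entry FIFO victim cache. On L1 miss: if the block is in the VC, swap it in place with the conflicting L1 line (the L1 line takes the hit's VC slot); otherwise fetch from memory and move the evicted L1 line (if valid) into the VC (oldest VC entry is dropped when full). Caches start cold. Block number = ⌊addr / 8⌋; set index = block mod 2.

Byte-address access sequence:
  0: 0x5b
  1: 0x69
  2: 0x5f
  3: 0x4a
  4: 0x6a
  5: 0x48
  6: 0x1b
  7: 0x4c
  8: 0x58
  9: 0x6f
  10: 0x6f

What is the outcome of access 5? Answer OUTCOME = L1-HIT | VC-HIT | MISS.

#0 0x5b→b11/s1 MISS; vc=[]
#1 0x69→b13/s1 MISS; vc=[11]
#2 0x5f→b11/s1 VC-HIT; vc=[13]
#3 0x4a→b9/s1 MISS; vc=[13,11]
#4 0x6a→b13/s1 VC-HIT; vc=[9,11]
#5 0x48→b9/s1 VC-HIT; vc=[13,11]
#6 0x1b→b3/s1 MISS; vc=[13,11,9]
#7 0x4c→b9/s1 VC-HIT; vc=[13,11,3]
#8 0x58→b11/s1 VC-HIT; vc=[13,9,3]
#9 0x6f→b13/s1 VC-HIT; vc=[11,9,3]
#10 0x6f→b13/s1 L1-HIT; vc=[11,9,3]

OUTCOME = VC-HIT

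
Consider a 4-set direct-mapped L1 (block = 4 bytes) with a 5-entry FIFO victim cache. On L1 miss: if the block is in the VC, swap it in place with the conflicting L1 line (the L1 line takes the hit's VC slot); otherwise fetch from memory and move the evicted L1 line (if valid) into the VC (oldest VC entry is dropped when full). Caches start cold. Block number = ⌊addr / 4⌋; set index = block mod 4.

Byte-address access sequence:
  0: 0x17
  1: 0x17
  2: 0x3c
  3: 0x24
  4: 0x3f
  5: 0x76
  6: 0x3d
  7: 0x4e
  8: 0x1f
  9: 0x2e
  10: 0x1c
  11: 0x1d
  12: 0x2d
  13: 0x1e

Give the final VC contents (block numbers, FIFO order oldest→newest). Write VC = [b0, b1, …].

0: 0x17 (blk 5, set 1) → MISS  vc=[]
1: 0x17 (blk 5, set 1) → L1-HIT  vc=[]
2: 0x3c (blk 15, set 3) → MISS  vc=[]
3: 0x24 (blk 9, set 1) → MISS  vc=[5]
4: 0x3f (blk 15, set 3) → L1-HIT  vc=[5]
5: 0x76 (blk 29, set 1) → MISS  vc=[5, 9]
6: 0x3d (blk 15, set 3) → L1-HIT  vc=[5, 9]
7: 0x4e (blk 19, set 3) → MISS  vc=[5, 9, 15]
8: 0x1f (blk 7, set 3) → MISS  vc=[5, 9, 15, 19]
9: 0x2e (blk 11, set 3) → MISS  vc=[5, 9, 15, 19, 7]
10: 0x1c (blk 7, set 3) → VC-HIT  vc=[5, 9, 15, 19, 11]
11: 0x1d (blk 7, set 3) → L1-HIT  vc=[5, 9, 15, 19, 11]
12: 0x2d (blk 11, set 3) → VC-HIT  vc=[5, 9, 15, 19, 7]
13: 0x1e (blk 7, set 3) → VC-HIT  vc=[5, 9, 15, 19, 11]

VC = [5, 9, 15, 19, 11]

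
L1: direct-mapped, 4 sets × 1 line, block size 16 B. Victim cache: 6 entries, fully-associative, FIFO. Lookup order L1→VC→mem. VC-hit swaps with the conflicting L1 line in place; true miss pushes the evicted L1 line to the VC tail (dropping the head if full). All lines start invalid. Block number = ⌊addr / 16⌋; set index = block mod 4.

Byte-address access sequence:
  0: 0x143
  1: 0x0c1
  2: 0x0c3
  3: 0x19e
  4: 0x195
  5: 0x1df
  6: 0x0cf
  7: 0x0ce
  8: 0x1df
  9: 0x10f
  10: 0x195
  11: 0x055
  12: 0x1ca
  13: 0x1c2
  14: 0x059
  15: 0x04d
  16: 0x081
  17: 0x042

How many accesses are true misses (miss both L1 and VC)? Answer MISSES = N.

0: 0x143 (blk 20, set 0) → MISS  vc=[]
1: 0xc1 (blk 12, set 0) → MISS  vc=[20]
2: 0xc3 (blk 12, set 0) → L1-HIT  vc=[20]
3: 0x19e (blk 25, set 1) → MISS  vc=[20]
4: 0x195 (blk 25, set 1) → L1-HIT  vc=[20]
5: 0x1df (blk 29, set 1) → MISS  vc=[20, 25]
6: 0xcf (blk 12, set 0) → L1-HIT  vc=[20, 25]
7: 0xce (blk 12, set 0) → L1-HIT  vc=[20, 25]
8: 0x1df (blk 29, set 1) → L1-HIT  vc=[20, 25]
9: 0x10f (blk 16, set 0) → MISS  vc=[20, 25, 12]
10: 0x195 (blk 25, set 1) → VC-HIT  vc=[20, 29, 12]
11: 0x55 (blk 5, set 1) → MISS  vc=[20, 29, 12, 25]
12: 0x1ca (blk 28, set 0) → MISS  vc=[20, 29, 12, 25, 16]
13: 0x1c2 (blk 28, set 0) → L1-HIT  vc=[20, 29, 12, 25, 16]
14: 0x59 (blk 5, set 1) → L1-HIT  vc=[20, 29, 12, 25, 16]
15: 0x4d (blk 4, set 0) → MISS  vc=[20, 29, 12, 25, 16, 28]
16: 0x81 (blk 8, set 0) → MISS  vc=[29, 12, 25, 16, 28, 4]
17: 0x42 (blk 4, set 0) → VC-HIT  vc=[29, 12, 25, 16, 28, 8]

MISSES = 9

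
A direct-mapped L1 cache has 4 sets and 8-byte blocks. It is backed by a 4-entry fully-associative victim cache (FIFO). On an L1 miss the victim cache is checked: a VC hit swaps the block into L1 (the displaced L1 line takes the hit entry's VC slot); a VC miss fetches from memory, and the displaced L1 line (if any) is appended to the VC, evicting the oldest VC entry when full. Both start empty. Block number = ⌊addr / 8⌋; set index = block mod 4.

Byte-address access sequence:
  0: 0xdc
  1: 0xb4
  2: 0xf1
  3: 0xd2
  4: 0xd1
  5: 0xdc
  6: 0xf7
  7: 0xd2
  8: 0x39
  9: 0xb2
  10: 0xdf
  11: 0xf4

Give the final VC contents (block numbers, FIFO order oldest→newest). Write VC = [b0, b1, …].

VC = [26, 22, 7]

#0 0xdc→b27/s3 MISS; vc=[]
#1 0xb4→b22/s2 MISS; vc=[]
#2 0xf1→b30/s2 MISS; vc=[22]
#3 0xd2→b26/s2 MISS; vc=[22,30]
#4 0xd1→b26/s2 L1-HIT; vc=[22,30]
#5 0xdc→b27/s3 L1-HIT; vc=[22,30]
#6 0xf7→b30/s2 VC-HIT; vc=[22,26]
#7 0xd2→b26/s2 VC-HIT; vc=[22,30]
#8 0x39→b7/s3 MISS; vc=[22,30,27]
#9 0xb2→b22/s2 VC-HIT; vc=[26,30,27]
#10 0xdf→b27/s3 VC-HIT; vc=[26,30,7]
#11 0xf4→b30/s2 VC-HIT; vc=[26,22,7]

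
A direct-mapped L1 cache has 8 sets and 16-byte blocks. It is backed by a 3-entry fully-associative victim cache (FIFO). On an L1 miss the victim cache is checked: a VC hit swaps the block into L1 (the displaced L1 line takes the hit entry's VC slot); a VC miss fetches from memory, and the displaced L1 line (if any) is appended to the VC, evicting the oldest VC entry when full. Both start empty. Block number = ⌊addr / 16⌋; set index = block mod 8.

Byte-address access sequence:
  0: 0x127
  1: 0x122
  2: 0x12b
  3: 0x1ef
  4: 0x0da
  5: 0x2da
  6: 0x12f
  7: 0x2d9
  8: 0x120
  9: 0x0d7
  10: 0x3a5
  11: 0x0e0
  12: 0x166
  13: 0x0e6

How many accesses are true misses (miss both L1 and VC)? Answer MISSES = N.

#0 0x127→b18/s2 MISS; vc=[]
#1 0x122→b18/s2 L1-HIT; vc=[]
#2 0x12b→b18/s2 L1-HIT; vc=[]
#3 0x1ef→b30/s6 MISS; vc=[]
#4 0xda→b13/s5 MISS; vc=[]
#5 0x2da→b45/s5 MISS; vc=[13]
#6 0x12f→b18/s2 L1-HIT; vc=[13]
#7 0x2d9→b45/s5 L1-HIT; vc=[13]
#8 0x120→b18/s2 L1-HIT; vc=[13]
#9 0xd7→b13/s5 VC-HIT; vc=[45]
#10 0x3a5→b58/s2 MISS; vc=[45,18]
#11 0xe0→b14/s6 MISS; vc=[45,18,30]
#12 0x166→b22/s6 MISS; vc=[18,30,14]
#13 0xe6→b14/s6 VC-HIT; vc=[18,30,22]

MISSES = 7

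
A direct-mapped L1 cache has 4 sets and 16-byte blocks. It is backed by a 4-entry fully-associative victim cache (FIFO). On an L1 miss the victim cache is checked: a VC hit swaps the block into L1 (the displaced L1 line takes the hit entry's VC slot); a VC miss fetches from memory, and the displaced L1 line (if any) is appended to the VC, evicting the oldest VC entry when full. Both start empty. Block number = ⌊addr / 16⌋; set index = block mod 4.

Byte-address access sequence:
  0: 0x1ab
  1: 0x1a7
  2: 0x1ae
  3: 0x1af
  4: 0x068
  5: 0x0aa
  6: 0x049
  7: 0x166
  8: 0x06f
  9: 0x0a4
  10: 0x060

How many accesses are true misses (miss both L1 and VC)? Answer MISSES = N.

0: 0x1ab (blk 26, set 2) → MISS  vc=[]
1: 0x1a7 (blk 26, set 2) → L1-HIT  vc=[]
2: 0x1ae (blk 26, set 2) → L1-HIT  vc=[]
3: 0x1af (blk 26, set 2) → L1-HIT  vc=[]
4: 0x68 (blk 6, set 2) → MISS  vc=[26]
5: 0xaa (blk 10, set 2) → MISS  vc=[26, 6]
6: 0x49 (blk 4, set 0) → MISS  vc=[26, 6]
7: 0x166 (blk 22, set 2) → MISS  vc=[26, 6, 10]
8: 0x6f (blk 6, set 2) → VC-HIT  vc=[26, 22, 10]
9: 0xa4 (blk 10, set 2) → VC-HIT  vc=[26, 22, 6]
10: 0x60 (blk 6, set 2) → VC-HIT  vc=[26, 22, 10]

MISSES = 5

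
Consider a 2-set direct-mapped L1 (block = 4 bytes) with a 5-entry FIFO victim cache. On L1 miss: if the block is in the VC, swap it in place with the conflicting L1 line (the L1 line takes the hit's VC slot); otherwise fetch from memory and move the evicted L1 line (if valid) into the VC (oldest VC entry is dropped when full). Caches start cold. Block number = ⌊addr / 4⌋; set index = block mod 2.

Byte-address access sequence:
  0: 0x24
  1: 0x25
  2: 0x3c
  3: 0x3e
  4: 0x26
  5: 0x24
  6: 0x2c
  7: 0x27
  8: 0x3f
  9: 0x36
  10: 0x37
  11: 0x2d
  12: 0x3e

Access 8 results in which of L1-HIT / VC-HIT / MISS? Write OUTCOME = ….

OUTCOME = VC-HIT

0: 0x24 (blk 9, set 1) → MISS  vc=[]
1: 0x25 (blk 9, set 1) → L1-HIT  vc=[]
2: 0x3c (blk 15, set 1) → MISS  vc=[9]
3: 0x3e (blk 15, set 1) → L1-HIT  vc=[9]
4: 0x26 (blk 9, set 1) → VC-HIT  vc=[15]
5: 0x24 (blk 9, set 1) → L1-HIT  vc=[15]
6: 0x2c (blk 11, set 1) → MISS  vc=[15, 9]
7: 0x27 (blk 9, set 1) → VC-HIT  vc=[15, 11]
8: 0x3f (blk 15, set 1) → VC-HIT  vc=[9, 11]
9: 0x36 (blk 13, set 1) → MISS  vc=[9, 11, 15]
10: 0x37 (blk 13, set 1) → L1-HIT  vc=[9, 11, 15]
11: 0x2d (blk 11, set 1) → VC-HIT  vc=[9, 13, 15]
12: 0x3e (blk 15, set 1) → VC-HIT  vc=[9, 13, 11]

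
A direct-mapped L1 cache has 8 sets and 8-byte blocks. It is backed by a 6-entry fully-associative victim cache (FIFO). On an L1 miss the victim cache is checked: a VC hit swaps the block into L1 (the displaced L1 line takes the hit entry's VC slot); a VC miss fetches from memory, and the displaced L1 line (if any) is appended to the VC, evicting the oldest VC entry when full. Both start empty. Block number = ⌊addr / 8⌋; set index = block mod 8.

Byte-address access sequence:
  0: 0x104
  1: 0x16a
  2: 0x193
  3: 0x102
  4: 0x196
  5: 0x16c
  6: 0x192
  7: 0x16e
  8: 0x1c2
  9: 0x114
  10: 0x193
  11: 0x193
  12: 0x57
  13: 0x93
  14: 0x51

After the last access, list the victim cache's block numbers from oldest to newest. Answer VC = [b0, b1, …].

0: 0x104 (blk 32, set 0) → MISS  vc=[]
1: 0x16a (blk 45, set 5) → MISS  vc=[]
2: 0x193 (blk 50, set 2) → MISS  vc=[]
3: 0x102 (blk 32, set 0) → L1-HIT  vc=[]
4: 0x196 (blk 50, set 2) → L1-HIT  vc=[]
5: 0x16c (blk 45, set 5) → L1-HIT  vc=[]
6: 0x192 (blk 50, set 2) → L1-HIT  vc=[]
7: 0x16e (blk 45, set 5) → L1-HIT  vc=[]
8: 0x1c2 (blk 56, set 0) → MISS  vc=[32]
9: 0x114 (blk 34, set 2) → MISS  vc=[32, 50]
10: 0x193 (blk 50, set 2) → VC-HIT  vc=[32, 34]
11: 0x193 (blk 50, set 2) → L1-HIT  vc=[32, 34]
12: 0x57 (blk 10, set 2) → MISS  vc=[32, 34, 50]
13: 0x93 (blk 18, set 2) → MISS  vc=[32, 34, 50, 10]
14: 0x51 (blk 10, set 2) → VC-HIT  vc=[32, 34, 50, 18]

VC = [32, 34, 50, 18]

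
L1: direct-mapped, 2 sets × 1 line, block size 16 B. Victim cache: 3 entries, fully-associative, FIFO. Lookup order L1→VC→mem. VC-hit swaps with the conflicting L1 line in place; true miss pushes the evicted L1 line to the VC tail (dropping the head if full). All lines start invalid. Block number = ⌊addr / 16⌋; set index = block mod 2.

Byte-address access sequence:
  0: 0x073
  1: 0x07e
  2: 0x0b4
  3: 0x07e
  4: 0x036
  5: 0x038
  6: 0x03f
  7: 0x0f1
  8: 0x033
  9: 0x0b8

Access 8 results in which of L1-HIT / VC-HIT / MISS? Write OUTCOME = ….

  [0] addr=0x73 blk=7 s=1: MISS | VC []
  [1] addr=0x7e blk=7 s=1: L1-HIT | VC []
  [2] addr=0xb4 blk=11 s=1: MISS | VC [7]
  [3] addr=0x7e blk=7 s=1: VC-HIT | VC [11]
  [4] addr=0x36 blk=3 s=1: MISS | VC [11, 7]
  [5] addr=0x38 blk=3 s=1: L1-HIT | VC [11, 7]
  [6] addr=0x3f blk=3 s=1: L1-HIT | VC [11, 7]
  [7] addr=0xf1 blk=15 s=1: MISS | VC [11, 7, 3]
  [8] addr=0x33 blk=3 s=1: VC-HIT | VC [11, 7, 15]
  [9] addr=0xb8 blk=11 s=1: VC-HIT | VC [3, 7, 15]

OUTCOME = VC-HIT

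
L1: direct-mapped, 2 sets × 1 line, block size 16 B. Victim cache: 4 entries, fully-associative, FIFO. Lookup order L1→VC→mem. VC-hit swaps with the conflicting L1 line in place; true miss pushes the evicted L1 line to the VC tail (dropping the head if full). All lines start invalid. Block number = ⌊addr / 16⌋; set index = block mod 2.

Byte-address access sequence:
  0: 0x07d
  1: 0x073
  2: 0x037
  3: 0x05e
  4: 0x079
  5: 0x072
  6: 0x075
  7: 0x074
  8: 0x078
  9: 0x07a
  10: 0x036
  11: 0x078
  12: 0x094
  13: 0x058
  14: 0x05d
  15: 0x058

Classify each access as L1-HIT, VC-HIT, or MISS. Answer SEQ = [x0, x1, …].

SEQ = [MISS, L1-HIT, MISS, MISS, VC-HIT, L1-HIT, L1-HIT, L1-HIT, L1-HIT, L1-HIT, VC-HIT, VC-HIT, MISS, VC-HIT, L1-HIT, L1-HIT]

  [0] addr=0x7d blk=7 s=1: MISS | VC []
  [1] addr=0x73 blk=7 s=1: L1-HIT | VC []
  [2] addr=0x37 blk=3 s=1: MISS | VC [7]
  [3] addr=0x5e blk=5 s=1: MISS | VC [7, 3]
  [4] addr=0x79 blk=7 s=1: VC-HIT | VC [5, 3]
  [5] addr=0x72 blk=7 s=1: L1-HIT | VC [5, 3]
  [6] addr=0x75 blk=7 s=1: L1-HIT | VC [5, 3]
  [7] addr=0x74 blk=7 s=1: L1-HIT | VC [5, 3]
  [8] addr=0x78 blk=7 s=1: L1-HIT | VC [5, 3]
  [9] addr=0x7a blk=7 s=1: L1-HIT | VC [5, 3]
  [10] addr=0x36 blk=3 s=1: VC-HIT | VC [5, 7]
  [11] addr=0x78 blk=7 s=1: VC-HIT | VC [5, 3]
  [12] addr=0x94 blk=9 s=1: MISS | VC [5, 3, 7]
  [13] addr=0x58 blk=5 s=1: VC-HIT | VC [9, 3, 7]
  [14] addr=0x5d blk=5 s=1: L1-HIT | VC [9, 3, 7]
  [15] addr=0x58 blk=5 s=1: L1-HIT | VC [9, 3, 7]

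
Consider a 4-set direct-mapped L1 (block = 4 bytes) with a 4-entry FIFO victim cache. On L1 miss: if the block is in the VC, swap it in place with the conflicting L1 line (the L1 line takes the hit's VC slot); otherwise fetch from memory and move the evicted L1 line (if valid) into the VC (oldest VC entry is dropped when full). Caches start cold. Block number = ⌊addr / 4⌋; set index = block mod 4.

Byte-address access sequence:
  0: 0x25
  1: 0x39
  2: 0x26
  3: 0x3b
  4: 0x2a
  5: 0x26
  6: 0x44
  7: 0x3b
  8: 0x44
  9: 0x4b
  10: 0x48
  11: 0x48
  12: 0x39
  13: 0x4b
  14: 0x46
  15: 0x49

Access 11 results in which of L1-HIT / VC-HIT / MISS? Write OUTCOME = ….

OUTCOME = L1-HIT

#0 0x25→b9/s1 MISS; vc=[]
#1 0x39→b14/s2 MISS; vc=[]
#2 0x26→b9/s1 L1-HIT; vc=[]
#3 0x3b→b14/s2 L1-HIT; vc=[]
#4 0x2a→b10/s2 MISS; vc=[14]
#5 0x26→b9/s1 L1-HIT; vc=[14]
#6 0x44→b17/s1 MISS; vc=[14,9]
#7 0x3b→b14/s2 VC-HIT; vc=[10,9]
#8 0x44→b17/s1 L1-HIT; vc=[10,9]
#9 0x4b→b18/s2 MISS; vc=[10,9,14]
#10 0x48→b18/s2 L1-HIT; vc=[10,9,14]
#11 0x48→b18/s2 L1-HIT; vc=[10,9,14]
#12 0x39→b14/s2 VC-HIT; vc=[10,9,18]
#13 0x4b→b18/s2 VC-HIT; vc=[10,9,14]
#14 0x46→b17/s1 L1-HIT; vc=[10,9,14]
#15 0x49→b18/s2 L1-HIT; vc=[10,9,14]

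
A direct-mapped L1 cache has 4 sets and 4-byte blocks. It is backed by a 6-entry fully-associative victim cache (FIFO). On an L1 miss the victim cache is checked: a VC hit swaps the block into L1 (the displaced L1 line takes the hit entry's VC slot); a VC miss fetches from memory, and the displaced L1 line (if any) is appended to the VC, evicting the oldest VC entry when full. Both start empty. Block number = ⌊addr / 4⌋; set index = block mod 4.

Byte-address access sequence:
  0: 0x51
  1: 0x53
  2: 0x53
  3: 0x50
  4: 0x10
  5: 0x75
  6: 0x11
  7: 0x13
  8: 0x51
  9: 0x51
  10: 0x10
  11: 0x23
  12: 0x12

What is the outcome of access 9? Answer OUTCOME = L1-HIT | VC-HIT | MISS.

OUTCOME = L1-HIT

  [0] addr=0x51 blk=20 s=0: MISS | VC []
  [1] addr=0x53 blk=20 s=0: L1-HIT | VC []
  [2] addr=0x53 blk=20 s=0: L1-HIT | VC []
  [3] addr=0x50 blk=20 s=0: L1-HIT | VC []
  [4] addr=0x10 blk=4 s=0: MISS | VC [20]
  [5] addr=0x75 blk=29 s=1: MISS | VC [20]
  [6] addr=0x11 blk=4 s=0: L1-HIT | VC [20]
  [7] addr=0x13 blk=4 s=0: L1-HIT | VC [20]
  [8] addr=0x51 blk=20 s=0: VC-HIT | VC [4]
  [9] addr=0x51 blk=20 s=0: L1-HIT | VC [4]
  [10] addr=0x10 blk=4 s=0: VC-HIT | VC [20]
  [11] addr=0x23 blk=8 s=0: MISS | VC [20, 4]
  [12] addr=0x12 blk=4 s=0: VC-HIT | VC [20, 8]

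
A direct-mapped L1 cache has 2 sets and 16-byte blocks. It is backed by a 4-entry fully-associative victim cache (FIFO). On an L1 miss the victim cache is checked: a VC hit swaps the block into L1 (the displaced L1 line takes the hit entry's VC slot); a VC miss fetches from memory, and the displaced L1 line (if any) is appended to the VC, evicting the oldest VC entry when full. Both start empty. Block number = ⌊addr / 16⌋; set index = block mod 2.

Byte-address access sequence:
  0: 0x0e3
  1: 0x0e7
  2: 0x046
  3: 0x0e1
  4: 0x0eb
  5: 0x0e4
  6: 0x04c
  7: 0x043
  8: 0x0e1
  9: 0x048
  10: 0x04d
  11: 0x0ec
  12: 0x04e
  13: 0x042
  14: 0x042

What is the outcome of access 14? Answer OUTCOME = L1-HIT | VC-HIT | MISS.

0: 0xe3 (blk 14, set 0) → MISS  vc=[]
1: 0xe7 (blk 14, set 0) → L1-HIT  vc=[]
2: 0x46 (blk 4, set 0) → MISS  vc=[14]
3: 0xe1 (blk 14, set 0) → VC-HIT  vc=[4]
4: 0xeb (blk 14, set 0) → L1-HIT  vc=[4]
5: 0xe4 (blk 14, set 0) → L1-HIT  vc=[4]
6: 0x4c (blk 4, set 0) → VC-HIT  vc=[14]
7: 0x43 (blk 4, set 0) → L1-HIT  vc=[14]
8: 0xe1 (blk 14, set 0) → VC-HIT  vc=[4]
9: 0x48 (blk 4, set 0) → VC-HIT  vc=[14]
10: 0x4d (blk 4, set 0) → L1-HIT  vc=[14]
11: 0xec (blk 14, set 0) → VC-HIT  vc=[4]
12: 0x4e (blk 4, set 0) → VC-HIT  vc=[14]
13: 0x42 (blk 4, set 0) → L1-HIT  vc=[14]
14: 0x42 (blk 4, set 0) → L1-HIT  vc=[14]

OUTCOME = L1-HIT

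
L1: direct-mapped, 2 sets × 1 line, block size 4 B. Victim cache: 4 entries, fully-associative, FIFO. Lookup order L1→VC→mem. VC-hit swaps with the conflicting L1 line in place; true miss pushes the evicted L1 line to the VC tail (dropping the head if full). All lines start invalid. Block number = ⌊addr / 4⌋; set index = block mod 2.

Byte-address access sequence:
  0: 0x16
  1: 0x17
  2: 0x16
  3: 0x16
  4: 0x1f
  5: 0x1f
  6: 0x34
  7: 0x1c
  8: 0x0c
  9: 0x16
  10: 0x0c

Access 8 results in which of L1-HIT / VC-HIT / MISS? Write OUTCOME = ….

0: 0x16 (blk 5, set 1) → MISS  vc=[]
1: 0x17 (blk 5, set 1) → L1-HIT  vc=[]
2: 0x16 (blk 5, set 1) → L1-HIT  vc=[]
3: 0x16 (blk 5, set 1) → L1-HIT  vc=[]
4: 0x1f (blk 7, set 1) → MISS  vc=[5]
5: 0x1f (blk 7, set 1) → L1-HIT  vc=[5]
6: 0x34 (blk 13, set 1) → MISS  vc=[5, 7]
7: 0x1c (blk 7, set 1) → VC-HIT  vc=[5, 13]
8: 0xc (blk 3, set 1) → MISS  vc=[5, 13, 7]
9: 0x16 (blk 5, set 1) → VC-HIT  vc=[3, 13, 7]
10: 0xc (blk 3, set 1) → VC-HIT  vc=[5, 13, 7]

OUTCOME = MISS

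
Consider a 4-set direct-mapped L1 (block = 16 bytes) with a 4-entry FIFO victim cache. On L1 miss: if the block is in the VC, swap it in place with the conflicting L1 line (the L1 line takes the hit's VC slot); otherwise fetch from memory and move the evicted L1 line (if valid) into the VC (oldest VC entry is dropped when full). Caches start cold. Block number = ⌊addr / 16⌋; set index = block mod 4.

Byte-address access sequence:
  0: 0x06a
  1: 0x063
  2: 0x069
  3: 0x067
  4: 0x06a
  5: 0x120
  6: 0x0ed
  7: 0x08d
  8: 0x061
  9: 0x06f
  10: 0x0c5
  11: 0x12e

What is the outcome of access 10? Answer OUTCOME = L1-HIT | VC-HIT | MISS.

OUTCOME = MISS

#0 0x6a→b6/s2 MISS; vc=[]
#1 0x63→b6/s2 L1-HIT; vc=[]
#2 0x69→b6/s2 L1-HIT; vc=[]
#3 0x67→b6/s2 L1-HIT; vc=[]
#4 0x6a→b6/s2 L1-HIT; vc=[]
#5 0x120→b18/s2 MISS; vc=[6]
#6 0xed→b14/s2 MISS; vc=[6,18]
#7 0x8d→b8/s0 MISS; vc=[6,18]
#8 0x61→b6/s2 VC-HIT; vc=[14,18]
#9 0x6f→b6/s2 L1-HIT; vc=[14,18]
#10 0xc5→b12/s0 MISS; vc=[14,18,8]
#11 0x12e→b18/s2 VC-HIT; vc=[14,6,8]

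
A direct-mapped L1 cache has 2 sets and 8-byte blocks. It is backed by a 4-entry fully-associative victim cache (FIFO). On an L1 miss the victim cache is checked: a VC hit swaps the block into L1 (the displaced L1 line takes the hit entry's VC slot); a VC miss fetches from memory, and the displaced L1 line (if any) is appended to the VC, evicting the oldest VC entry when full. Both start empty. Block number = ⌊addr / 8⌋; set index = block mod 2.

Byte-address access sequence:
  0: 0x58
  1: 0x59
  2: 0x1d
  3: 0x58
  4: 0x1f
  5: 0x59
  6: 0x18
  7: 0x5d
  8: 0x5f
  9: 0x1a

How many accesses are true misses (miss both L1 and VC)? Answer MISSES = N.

  [0] addr=0x58 blk=11 s=1: MISS | VC []
  [1] addr=0x59 blk=11 s=1: L1-HIT | VC []
  [2] addr=0x1d blk=3 s=1: MISS | VC [11]
  [3] addr=0x58 blk=11 s=1: VC-HIT | VC [3]
  [4] addr=0x1f blk=3 s=1: VC-HIT | VC [11]
  [5] addr=0x59 blk=11 s=1: VC-HIT | VC [3]
  [6] addr=0x18 blk=3 s=1: VC-HIT | VC [11]
  [7] addr=0x5d blk=11 s=1: VC-HIT | VC [3]
  [8] addr=0x5f blk=11 s=1: L1-HIT | VC [3]
  [9] addr=0x1a blk=3 s=1: VC-HIT | VC [11]

MISSES = 2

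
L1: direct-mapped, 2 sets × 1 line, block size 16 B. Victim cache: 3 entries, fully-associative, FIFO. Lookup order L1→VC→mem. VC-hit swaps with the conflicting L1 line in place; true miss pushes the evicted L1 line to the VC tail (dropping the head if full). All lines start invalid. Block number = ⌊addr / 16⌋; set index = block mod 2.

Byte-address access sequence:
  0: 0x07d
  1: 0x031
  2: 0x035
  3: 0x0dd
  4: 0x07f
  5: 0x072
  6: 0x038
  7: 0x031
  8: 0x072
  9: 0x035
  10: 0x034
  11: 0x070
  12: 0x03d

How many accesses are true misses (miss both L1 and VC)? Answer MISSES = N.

0: 0x7d (blk 7, set 1) → MISS  vc=[]
1: 0x31 (blk 3, set 1) → MISS  vc=[7]
2: 0x35 (blk 3, set 1) → L1-HIT  vc=[7]
3: 0xdd (blk 13, set 1) → MISS  vc=[7, 3]
4: 0x7f (blk 7, set 1) → VC-HIT  vc=[13, 3]
5: 0x72 (blk 7, set 1) → L1-HIT  vc=[13, 3]
6: 0x38 (blk 3, set 1) → VC-HIT  vc=[13, 7]
7: 0x31 (blk 3, set 1) → L1-HIT  vc=[13, 7]
8: 0x72 (blk 7, set 1) → VC-HIT  vc=[13, 3]
9: 0x35 (blk 3, set 1) → VC-HIT  vc=[13, 7]
10: 0x34 (blk 3, set 1) → L1-HIT  vc=[13, 7]
11: 0x70 (blk 7, set 1) → VC-HIT  vc=[13, 3]
12: 0x3d (blk 3, set 1) → VC-HIT  vc=[13, 7]

MISSES = 3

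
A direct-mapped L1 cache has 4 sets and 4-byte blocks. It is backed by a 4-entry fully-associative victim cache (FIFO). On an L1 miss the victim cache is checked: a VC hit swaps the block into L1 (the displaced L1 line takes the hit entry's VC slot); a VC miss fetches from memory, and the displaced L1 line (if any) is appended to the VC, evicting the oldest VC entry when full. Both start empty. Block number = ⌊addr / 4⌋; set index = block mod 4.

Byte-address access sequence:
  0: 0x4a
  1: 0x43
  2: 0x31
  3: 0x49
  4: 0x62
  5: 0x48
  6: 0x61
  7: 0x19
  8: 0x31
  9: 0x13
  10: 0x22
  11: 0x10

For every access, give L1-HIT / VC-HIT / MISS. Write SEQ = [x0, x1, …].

0: 0x4a (blk 18, set 2) → MISS  vc=[]
1: 0x43 (blk 16, set 0) → MISS  vc=[]
2: 0x31 (blk 12, set 0) → MISS  vc=[16]
3: 0x49 (blk 18, set 2) → L1-HIT  vc=[16]
4: 0x62 (blk 24, set 0) → MISS  vc=[16, 12]
5: 0x48 (blk 18, set 2) → L1-HIT  vc=[16, 12]
6: 0x61 (blk 24, set 0) → L1-HIT  vc=[16, 12]
7: 0x19 (blk 6, set 2) → MISS  vc=[16, 12, 18]
8: 0x31 (blk 12, set 0) → VC-HIT  vc=[16, 24, 18]
9: 0x13 (blk 4, set 0) → MISS  vc=[16, 24, 18, 12]
10: 0x22 (blk 8, set 0) → MISS  vc=[24, 18, 12, 4]
11: 0x10 (blk 4, set 0) → VC-HIT  vc=[24, 18, 12, 8]

SEQ = [MISS, MISS, MISS, L1-HIT, MISS, L1-HIT, L1-HIT, MISS, VC-HIT, MISS, MISS, VC-HIT]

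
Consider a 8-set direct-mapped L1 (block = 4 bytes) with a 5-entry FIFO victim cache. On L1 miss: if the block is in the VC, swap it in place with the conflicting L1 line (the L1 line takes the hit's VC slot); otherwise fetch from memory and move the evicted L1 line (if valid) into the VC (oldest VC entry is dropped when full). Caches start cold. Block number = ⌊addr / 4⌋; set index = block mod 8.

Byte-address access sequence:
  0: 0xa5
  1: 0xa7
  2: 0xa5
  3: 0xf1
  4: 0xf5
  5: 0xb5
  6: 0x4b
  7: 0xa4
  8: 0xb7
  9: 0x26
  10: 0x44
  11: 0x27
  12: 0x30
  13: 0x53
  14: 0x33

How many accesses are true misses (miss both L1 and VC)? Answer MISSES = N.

MISSES = 9

#0 0xa5→b41/s1 MISS; vc=[]
#1 0xa7→b41/s1 L1-HIT; vc=[]
#2 0xa5→b41/s1 L1-HIT; vc=[]
#3 0xf1→b60/s4 MISS; vc=[]
#4 0xf5→b61/s5 MISS; vc=[]
#5 0xb5→b45/s5 MISS; vc=[61]
#6 0x4b→b18/s2 MISS; vc=[61]
#7 0xa4→b41/s1 L1-HIT; vc=[61]
#8 0xb7→b45/s5 L1-HIT; vc=[61]
#9 0x26→b9/s1 MISS; vc=[61,41]
#10 0x44→b17/s1 MISS; vc=[61,41,9]
#11 0x27→b9/s1 VC-HIT; vc=[61,41,17]
#12 0x30→b12/s4 MISS; vc=[61,41,17,60]
#13 0x53→b20/s4 MISS; vc=[61,41,17,60,12]
#14 0x33→b12/s4 VC-HIT; vc=[61,41,17,60,20]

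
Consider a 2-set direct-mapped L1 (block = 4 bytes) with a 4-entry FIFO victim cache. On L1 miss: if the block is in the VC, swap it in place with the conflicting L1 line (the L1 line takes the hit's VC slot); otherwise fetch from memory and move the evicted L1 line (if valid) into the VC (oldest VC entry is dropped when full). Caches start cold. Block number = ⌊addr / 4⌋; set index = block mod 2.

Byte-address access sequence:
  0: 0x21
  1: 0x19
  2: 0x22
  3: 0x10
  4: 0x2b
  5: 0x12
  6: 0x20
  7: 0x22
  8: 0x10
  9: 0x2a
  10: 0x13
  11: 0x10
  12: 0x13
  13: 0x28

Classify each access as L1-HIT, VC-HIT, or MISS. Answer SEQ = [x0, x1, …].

SEQ = [MISS, MISS, VC-HIT, MISS, MISS, VC-HIT, VC-HIT, L1-HIT, VC-HIT, VC-HIT, VC-HIT, L1-HIT, L1-HIT, VC-HIT]

  [0] addr=0x21 blk=8 s=0: MISS | VC []
  [1] addr=0x19 blk=6 s=0: MISS | VC [8]
  [2] addr=0x22 blk=8 s=0: VC-HIT | VC [6]
  [3] addr=0x10 blk=4 s=0: MISS | VC [6, 8]
  [4] addr=0x2b blk=10 s=0: MISS | VC [6, 8, 4]
  [5] addr=0x12 blk=4 s=0: VC-HIT | VC [6, 8, 10]
  [6] addr=0x20 blk=8 s=0: VC-HIT | VC [6, 4, 10]
  [7] addr=0x22 blk=8 s=0: L1-HIT | VC [6, 4, 10]
  [8] addr=0x10 blk=4 s=0: VC-HIT | VC [6, 8, 10]
  [9] addr=0x2a blk=10 s=0: VC-HIT | VC [6, 8, 4]
  [10] addr=0x13 blk=4 s=0: VC-HIT | VC [6, 8, 10]
  [11] addr=0x10 blk=4 s=0: L1-HIT | VC [6, 8, 10]
  [12] addr=0x13 blk=4 s=0: L1-HIT | VC [6, 8, 10]
  [13] addr=0x28 blk=10 s=0: VC-HIT | VC [6, 8, 4]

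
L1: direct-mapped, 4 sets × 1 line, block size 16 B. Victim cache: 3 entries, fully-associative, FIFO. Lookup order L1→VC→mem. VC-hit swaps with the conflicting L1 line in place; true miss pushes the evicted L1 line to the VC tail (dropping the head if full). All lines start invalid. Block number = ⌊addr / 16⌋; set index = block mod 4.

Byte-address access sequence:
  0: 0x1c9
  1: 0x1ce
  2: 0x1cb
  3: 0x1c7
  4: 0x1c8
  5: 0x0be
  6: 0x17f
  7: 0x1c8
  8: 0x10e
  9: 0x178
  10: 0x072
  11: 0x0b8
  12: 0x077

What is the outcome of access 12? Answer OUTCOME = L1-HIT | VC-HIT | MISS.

OUTCOME = VC-HIT

  [0] addr=0x1c9 blk=28 s=0: MISS | VC []
  [1] addr=0x1ce blk=28 s=0: L1-HIT | VC []
  [2] addr=0x1cb blk=28 s=0: L1-HIT | VC []
  [3] addr=0x1c7 blk=28 s=0: L1-HIT | VC []
  [4] addr=0x1c8 blk=28 s=0: L1-HIT | VC []
  [5] addr=0xbe blk=11 s=3: MISS | VC []
  [6] addr=0x17f blk=23 s=3: MISS | VC [11]
  [7] addr=0x1c8 blk=28 s=0: L1-HIT | VC [11]
  [8] addr=0x10e blk=16 s=0: MISS | VC [11, 28]
  [9] addr=0x178 blk=23 s=3: L1-HIT | VC [11, 28]
  [10] addr=0x72 blk=7 s=3: MISS | VC [11, 28, 23]
  [11] addr=0xb8 blk=11 s=3: VC-HIT | VC [7, 28, 23]
  [12] addr=0x77 blk=7 s=3: VC-HIT | VC [11, 28, 23]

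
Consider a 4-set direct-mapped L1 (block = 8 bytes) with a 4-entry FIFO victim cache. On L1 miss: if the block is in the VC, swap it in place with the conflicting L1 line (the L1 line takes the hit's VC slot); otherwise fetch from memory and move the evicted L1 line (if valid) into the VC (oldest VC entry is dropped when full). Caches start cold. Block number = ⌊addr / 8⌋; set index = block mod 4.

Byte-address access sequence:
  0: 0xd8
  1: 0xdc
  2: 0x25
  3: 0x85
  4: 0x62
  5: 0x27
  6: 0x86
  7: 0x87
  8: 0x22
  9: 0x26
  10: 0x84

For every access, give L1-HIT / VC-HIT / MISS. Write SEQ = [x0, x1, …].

SEQ = [MISS, L1-HIT, MISS, MISS, MISS, VC-HIT, VC-HIT, L1-HIT, VC-HIT, L1-HIT, VC-HIT]

  [0] addr=0xd8 blk=27 s=3: MISS | VC []
  [1] addr=0xdc blk=27 s=3: L1-HIT | VC []
  [2] addr=0x25 blk=4 s=0: MISS | VC []
  [3] addr=0x85 blk=16 s=0: MISS | VC [4]
  [4] addr=0x62 blk=12 s=0: MISS | VC [4, 16]
  [5] addr=0x27 blk=4 s=0: VC-HIT | VC [12, 16]
  [6] addr=0x86 blk=16 s=0: VC-HIT | VC [12, 4]
  [7] addr=0x87 blk=16 s=0: L1-HIT | VC [12, 4]
  [8] addr=0x22 blk=4 s=0: VC-HIT | VC [12, 16]
  [9] addr=0x26 blk=4 s=0: L1-HIT | VC [12, 16]
  [10] addr=0x84 blk=16 s=0: VC-HIT | VC [12, 4]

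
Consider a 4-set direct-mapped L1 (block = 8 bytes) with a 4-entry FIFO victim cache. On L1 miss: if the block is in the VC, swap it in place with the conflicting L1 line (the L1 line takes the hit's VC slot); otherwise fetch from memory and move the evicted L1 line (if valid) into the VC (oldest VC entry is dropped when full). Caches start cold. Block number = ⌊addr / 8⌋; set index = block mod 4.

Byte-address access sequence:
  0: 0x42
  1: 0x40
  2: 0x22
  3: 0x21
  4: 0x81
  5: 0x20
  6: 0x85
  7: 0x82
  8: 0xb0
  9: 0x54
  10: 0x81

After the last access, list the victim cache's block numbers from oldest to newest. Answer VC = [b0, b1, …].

#0 0x42→b8/s0 MISS; vc=[]
#1 0x40→b8/s0 L1-HIT; vc=[]
#2 0x22→b4/s0 MISS; vc=[8]
#3 0x21→b4/s0 L1-HIT; vc=[8]
#4 0x81→b16/s0 MISS; vc=[8,4]
#5 0x20→b4/s0 VC-HIT; vc=[8,16]
#6 0x85→b16/s0 VC-HIT; vc=[8,4]
#7 0x82→b16/s0 L1-HIT; vc=[8,4]
#8 0xb0→b22/s2 MISS; vc=[8,4]
#9 0x54→b10/s2 MISS; vc=[8,4,22]
#10 0x81→b16/s0 L1-HIT; vc=[8,4,22]

VC = [8, 4, 22]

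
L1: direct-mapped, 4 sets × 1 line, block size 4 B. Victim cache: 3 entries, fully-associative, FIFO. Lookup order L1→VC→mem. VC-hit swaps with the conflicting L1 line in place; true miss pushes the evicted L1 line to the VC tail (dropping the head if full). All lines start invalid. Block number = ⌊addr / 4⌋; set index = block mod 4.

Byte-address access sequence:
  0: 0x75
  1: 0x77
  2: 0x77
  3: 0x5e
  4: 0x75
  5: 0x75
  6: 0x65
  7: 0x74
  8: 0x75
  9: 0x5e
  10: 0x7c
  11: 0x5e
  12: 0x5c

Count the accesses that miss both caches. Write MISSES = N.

MISSES = 4

  [0] addr=0x75 blk=29 s=1: MISS | VC []
  [1] addr=0x77 blk=29 s=1: L1-HIT | VC []
  [2] addr=0x77 blk=29 s=1: L1-HIT | VC []
  [3] addr=0x5e blk=23 s=3: MISS | VC []
  [4] addr=0x75 blk=29 s=1: L1-HIT | VC []
  [5] addr=0x75 blk=29 s=1: L1-HIT | VC []
  [6] addr=0x65 blk=25 s=1: MISS | VC [29]
  [7] addr=0x74 blk=29 s=1: VC-HIT | VC [25]
  [8] addr=0x75 blk=29 s=1: L1-HIT | VC [25]
  [9] addr=0x5e blk=23 s=3: L1-HIT | VC [25]
  [10] addr=0x7c blk=31 s=3: MISS | VC [25, 23]
  [11] addr=0x5e blk=23 s=3: VC-HIT | VC [25, 31]
  [12] addr=0x5c blk=23 s=3: L1-HIT | VC [25, 31]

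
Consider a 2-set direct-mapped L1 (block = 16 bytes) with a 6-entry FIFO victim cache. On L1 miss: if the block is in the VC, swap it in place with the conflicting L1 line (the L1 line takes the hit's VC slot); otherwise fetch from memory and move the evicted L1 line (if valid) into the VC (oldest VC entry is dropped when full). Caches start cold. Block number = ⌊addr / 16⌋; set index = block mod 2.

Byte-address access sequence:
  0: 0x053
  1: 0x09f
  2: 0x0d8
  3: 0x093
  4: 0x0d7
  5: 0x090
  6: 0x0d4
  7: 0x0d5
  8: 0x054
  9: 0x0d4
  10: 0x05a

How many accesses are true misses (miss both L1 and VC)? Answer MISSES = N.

MISSES = 3

0: 0x53 (blk 5, set 1) → MISS  vc=[]
1: 0x9f (blk 9, set 1) → MISS  vc=[5]
2: 0xd8 (blk 13, set 1) → MISS  vc=[5, 9]
3: 0x93 (blk 9, set 1) → VC-HIT  vc=[5, 13]
4: 0xd7 (blk 13, set 1) → VC-HIT  vc=[5, 9]
5: 0x90 (blk 9, set 1) → VC-HIT  vc=[5, 13]
6: 0xd4 (blk 13, set 1) → VC-HIT  vc=[5, 9]
7: 0xd5 (blk 13, set 1) → L1-HIT  vc=[5, 9]
8: 0x54 (blk 5, set 1) → VC-HIT  vc=[13, 9]
9: 0xd4 (blk 13, set 1) → VC-HIT  vc=[5, 9]
10: 0x5a (blk 5, set 1) → VC-HIT  vc=[13, 9]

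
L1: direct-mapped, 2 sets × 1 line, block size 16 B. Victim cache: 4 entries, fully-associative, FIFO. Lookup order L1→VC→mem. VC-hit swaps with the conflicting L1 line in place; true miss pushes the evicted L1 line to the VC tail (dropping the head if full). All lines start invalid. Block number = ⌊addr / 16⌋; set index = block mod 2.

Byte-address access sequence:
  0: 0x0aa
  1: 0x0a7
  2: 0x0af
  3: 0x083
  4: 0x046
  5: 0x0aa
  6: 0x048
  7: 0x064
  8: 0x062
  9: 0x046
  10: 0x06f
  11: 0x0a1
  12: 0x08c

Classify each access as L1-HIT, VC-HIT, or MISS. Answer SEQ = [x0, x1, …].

SEQ = [MISS, L1-HIT, L1-HIT, MISS, MISS, VC-HIT, VC-HIT, MISS, L1-HIT, VC-HIT, VC-HIT, VC-HIT, VC-HIT]

0: 0xaa (blk 10, set 0) → MISS  vc=[]
1: 0xa7 (blk 10, set 0) → L1-HIT  vc=[]
2: 0xaf (blk 10, set 0) → L1-HIT  vc=[]
3: 0x83 (blk 8, set 0) → MISS  vc=[10]
4: 0x46 (blk 4, set 0) → MISS  vc=[10, 8]
5: 0xaa (blk 10, set 0) → VC-HIT  vc=[4, 8]
6: 0x48 (blk 4, set 0) → VC-HIT  vc=[10, 8]
7: 0x64 (blk 6, set 0) → MISS  vc=[10, 8, 4]
8: 0x62 (blk 6, set 0) → L1-HIT  vc=[10, 8, 4]
9: 0x46 (blk 4, set 0) → VC-HIT  vc=[10, 8, 6]
10: 0x6f (blk 6, set 0) → VC-HIT  vc=[10, 8, 4]
11: 0xa1 (blk 10, set 0) → VC-HIT  vc=[6, 8, 4]
12: 0x8c (blk 8, set 0) → VC-HIT  vc=[6, 10, 4]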